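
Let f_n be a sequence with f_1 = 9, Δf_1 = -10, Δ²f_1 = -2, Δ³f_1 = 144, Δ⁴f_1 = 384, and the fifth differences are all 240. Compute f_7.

9999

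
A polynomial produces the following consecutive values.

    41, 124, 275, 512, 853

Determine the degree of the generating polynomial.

3

83, 151, 237, 341
68, 86, 104
18, 18
The third differences are constant, so the polynomial has degree 3.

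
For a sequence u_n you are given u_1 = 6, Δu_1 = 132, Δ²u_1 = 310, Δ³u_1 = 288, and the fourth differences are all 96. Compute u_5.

Build the table forward from the leading diagonal:
Δ⁴: 96  96  96  96  96
Δ³: 288  384  480  576  672
Δ²: 310  598  982  1462  2038
Δ: 132  442  1040  2022  3484
u: 6  138  580  1620  3642

3642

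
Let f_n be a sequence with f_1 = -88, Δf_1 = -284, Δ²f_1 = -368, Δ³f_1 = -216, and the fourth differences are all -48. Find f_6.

Build the table forward from the leading diagonal:
D4: -48  -48  -48  -48  -48  -48
D3: -216  -264  -312  -360  -408  -456
D2: -368  -584  -848  -1160  -1520  -1928
D1: -284  -652  -1236  -2084  -3244  -4764
f: -88  -372  -1024  -2260  -4344  -7588

-7588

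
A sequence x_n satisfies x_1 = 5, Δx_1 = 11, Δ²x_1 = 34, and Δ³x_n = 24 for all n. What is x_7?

1061

Build the table forward from the leading diagonal:
Δ³: 24  24  24  24  24  24  24
Δ²: 34  58  82  106  130  154  178
Δ: 11  45  103  185  291  421  575
x: 5  16  61  164  349  640  1061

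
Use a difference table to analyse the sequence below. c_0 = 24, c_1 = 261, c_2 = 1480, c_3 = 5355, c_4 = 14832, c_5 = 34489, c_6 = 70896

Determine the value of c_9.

383757

Δ: 237, 1219, 3875, 9477, 19657, 36407
Δ²: 982, 2656, 5602, 10180, 16750
Δ³: 1674, 2946, 4578, 6570
Δ⁴: 1272, 1632, 1992
Δ⁵: 360, 360
Fifth differences constant at 360.
1992 + 360 = 2352;  6570 + 2352 = 8922;  16750 + 8922 = 25672;  36407 + 25672 = 62079;  70896 + 62079 = 132975
2352 + 360 = 2712;  8922 + 2712 = 11634;  25672 + 11634 = 37306;  62079 + 37306 = 99385;  132975 + 99385 = 232360
2712 + 360 = 3072;  11634 + 3072 = 14706;  37306 + 14706 = 52012;  99385 + 52012 = 151397;  232360 + 151397 = 383757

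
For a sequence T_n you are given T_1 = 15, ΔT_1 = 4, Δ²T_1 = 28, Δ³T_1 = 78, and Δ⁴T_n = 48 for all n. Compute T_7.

2739

Build the table forward from the leading diagonal:
Fourth differences: 48, 48, 48, 48, 48, 48, 48
Third differences: 78, 126, 174, 222, 270, 318, 366
Second differences: 28, 106, 232, 406, 628, 898, 1216
First differences: 4, 32, 138, 370, 776, 1404, 2302
T: 15, 19, 51, 189, 559, 1335, 2739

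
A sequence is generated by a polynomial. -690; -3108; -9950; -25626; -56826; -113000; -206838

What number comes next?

-2418 , -6842 , -15676 , -31200 , -56174 , -93838
-4424 , -8834 , -15524 , -24974 , -37664
-4410 , -6690 , -9450 , -12690
-2280 , -2760 , -3240
-480 , -480
Constant fifth difference = -480, so extend:
-3240 − 480 = -3720;  -12690 − 3720 = -16410;  -37664 − 16410 = -54074;  -93838 − 54074 = -147912;  -206838 − 147912 = -354750

-354750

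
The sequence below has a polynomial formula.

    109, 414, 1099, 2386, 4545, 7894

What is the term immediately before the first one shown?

First differences: 305  685  1287  2159  3349
Second differences: 380  602  872  1190
Third differences: 222  270  318
Fourth differences: 48  48
The fourth differences are constant at 48.
Work back: 222 − 48 = 174;  380 − 174 = 206;  305 − 206 = 99;  109 − 99 = 10

10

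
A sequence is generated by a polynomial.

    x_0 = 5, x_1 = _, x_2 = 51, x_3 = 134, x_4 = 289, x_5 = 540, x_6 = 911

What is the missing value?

16

Using the last 5 terms:
D1: 83, 155, 251, 371
D2: 72, 96, 120
D3: 24, 24
Constant third difference = 24.
Extend backward: 72 − 24 = 48;  83 − 48 = 35;  51 − 35 = 16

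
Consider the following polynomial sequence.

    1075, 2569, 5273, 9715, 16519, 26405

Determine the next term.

40189

First differences: 1494, 2704, 4442, 6804, 9886
Second differences: 1210, 1738, 2362, 3082
Third differences: 528, 624, 720
Fourth differences: 96, 96
The fourth differences are constant (96).
720 + 96 = 816;  3082 + 816 = 3898;  9886 + 3898 = 13784;  26405 + 13784 = 40189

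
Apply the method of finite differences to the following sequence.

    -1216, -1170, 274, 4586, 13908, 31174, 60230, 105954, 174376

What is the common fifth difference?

D1: 46, 1444, 4312, 9322, 17266, 29056, 45724, 68422
D2: 1398, 2868, 5010, 7944, 11790, 16668, 22698
D3: 1470, 2142, 2934, 3846, 4878, 6030
D4: 672, 792, 912, 1032, 1152
D5: 120, 120, 120, 120

120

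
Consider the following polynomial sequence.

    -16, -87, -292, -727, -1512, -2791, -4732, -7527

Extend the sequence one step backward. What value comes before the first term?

-7

First differences: -71  -205  -435  -785  -1279  -1941  -2795
Second differences: -134  -230  -350  -494  -662  -854
Third differences: -96  -120  -144  -168  -192
Fourth differences: -24  -24  -24  -24
The fourth differences are constant at -24.
Work back: -96 + 24 = -72;  -134 + 72 = -62;  -71 + 62 = -9;  -16 + 9 = -7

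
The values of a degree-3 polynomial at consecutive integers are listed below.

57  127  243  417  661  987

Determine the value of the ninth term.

Δ: 70, 116, 174, 244, 326
Δ²: 46, 58, 70, 82
Δ³: 12, 12, 12
The third differences are constant (12).
82 + 12 = 94;  326 + 94 = 420;  987 + 420 = 1407
94 + 12 = 106;  420 + 106 = 526;  1407 + 526 = 1933
106 + 12 = 118;  526 + 118 = 644;  1933 + 644 = 2577

2577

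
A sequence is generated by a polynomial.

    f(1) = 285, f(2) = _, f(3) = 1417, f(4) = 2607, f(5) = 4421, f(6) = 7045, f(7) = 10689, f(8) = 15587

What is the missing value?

Using the last 6 terms:
D1: 1190  1814  2624  3644  4898
D2: 624  810  1020  1254
D3: 186  210  234
D4: 24  24
Constant fourth difference = 24.
Extend backward: 186 − 24 = 162;  624 − 162 = 462;  1190 − 462 = 728;  1417 − 728 = 689

689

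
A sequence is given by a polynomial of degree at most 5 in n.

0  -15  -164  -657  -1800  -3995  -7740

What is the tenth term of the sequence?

-34695

First differences: -15, -149, -493, -1143, -2195, -3745
Second differences: -134, -344, -650, -1052, -1550
Third differences: -210, -306, -402, -498
Fourth differences: -96, -96, -96
The fourth differences are constant (-96).
-498 − 96 = -594;  -1550 − 594 = -2144;  -3745 − 2144 = -5889;  -7740 − 5889 = -13629
-594 − 96 = -690;  -2144 − 690 = -2834;  -5889 − 2834 = -8723;  -13629 − 8723 = -22352
-690 − 96 = -786;  -2834 − 786 = -3620;  -8723 − 3620 = -12343;  -22352 − 12343 = -34695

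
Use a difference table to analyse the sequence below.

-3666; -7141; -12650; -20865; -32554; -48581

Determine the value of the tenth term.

-176709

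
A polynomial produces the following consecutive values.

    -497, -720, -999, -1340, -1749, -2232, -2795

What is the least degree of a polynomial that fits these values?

First differences: -223, -279, -341, -409, -483, -563
Second differences: -56, -62, -68, -74, -80
Third differences: -6, -6, -6, -6
The third differences are constant, so the polynomial has degree 3.

3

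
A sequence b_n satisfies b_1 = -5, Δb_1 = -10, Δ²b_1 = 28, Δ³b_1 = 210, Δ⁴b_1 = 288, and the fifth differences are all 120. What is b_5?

Build the table forward from the leading diagonal:
Δ⁵: 120  120  120  120  120
Δ⁴: 288  408  528  648  768
Δ³: 210  498  906  1434  2082
Δ²: 28  238  736  1642  3076
Δ: -10  18  256  992  2634
b: -5  -15  3  259  1251

1251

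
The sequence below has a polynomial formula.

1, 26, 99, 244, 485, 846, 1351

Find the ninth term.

Δ: 25, 73, 145, 241, 361, 505
Δ²: 48, 72, 96, 120, 144
Δ³: 24, 24, 24, 24
Constant third difference = 24, so extend:
144 + 24 = 168;  505 + 168 = 673;  1351 + 673 = 2024
168 + 24 = 192;  673 + 192 = 865;  2024 + 865 = 2889

2889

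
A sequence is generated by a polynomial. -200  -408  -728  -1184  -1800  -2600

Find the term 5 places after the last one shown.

First differences: -208 , -320 , -456 , -616 , -800
Second differences: -112 , -136 , -160 , -184
Third differences: -24 , -24 , -24
The third differences are constant (-24).
-184 − 24 = -208;  -800 − 208 = -1008;  -2600 − 1008 = -3608
-208 − 24 = -232;  -1008 − 232 = -1240;  -3608 − 1240 = -4848
-232 − 24 = -256;  -1240 − 256 = -1496;  -4848 − 1496 = -6344
-256 − 24 = -280;  -1496 − 280 = -1776;  -6344 − 1776 = -8120
-280 − 24 = -304;  -1776 − 304 = -2080;  -8120 − 2080 = -10200

-10200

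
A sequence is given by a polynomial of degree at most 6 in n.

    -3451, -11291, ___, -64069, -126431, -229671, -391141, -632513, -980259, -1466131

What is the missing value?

Using the last 7 terms:
-62362, -103240, -161470, -241372, -347746, -485872
-40878, -58230, -79902, -106374, -138126
-17352, -21672, -26472, -31752
-4320, -4800, -5280
-480, -480
Constant fifth difference = -480.
Extend backward: -4320 + 480 = -3840;  -17352 + 3840 = -13512;  -40878 + 13512 = -27366;  -62362 + 27366 = -34996;  -64069 + 34996 = -29073

-29073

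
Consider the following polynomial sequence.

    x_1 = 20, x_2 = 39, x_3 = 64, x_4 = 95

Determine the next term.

132

19, 25, 31
6, 6
Constant second difference = 6, so extend:
31 + 6 = 37;  95 + 37 = 132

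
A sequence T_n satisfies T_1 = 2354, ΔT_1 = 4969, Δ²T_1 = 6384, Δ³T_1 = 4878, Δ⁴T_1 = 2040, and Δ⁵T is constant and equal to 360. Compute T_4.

Build the table forward from the leading diagonal:
Fifth differences: 360  360  360  360
Fourth differences: 2040  2400  2760  3120
Third differences: 4878  6918  9318  12078
Second differences: 6384  11262  18180  27498
First differences: 4969  11353  22615  40795
T: 2354  7323  18676  41291

41291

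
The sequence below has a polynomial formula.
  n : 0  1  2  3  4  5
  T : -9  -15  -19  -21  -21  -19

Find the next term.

-15

Δ: -6, -4, -2, 0, 2
Δ²: 2, 2, 2, 2
The second differences are constant (2).
2 + 2 = 4;  -19 + 4 = -15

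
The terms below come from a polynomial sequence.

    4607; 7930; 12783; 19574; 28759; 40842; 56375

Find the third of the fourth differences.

Δ: 3323, 4853, 6791, 9185, 12083, 15533
Δ²: 1530, 1938, 2394, 2898, 3450
Δ³: 408, 456, 504, 552
Δ⁴: 48, 48, 48

48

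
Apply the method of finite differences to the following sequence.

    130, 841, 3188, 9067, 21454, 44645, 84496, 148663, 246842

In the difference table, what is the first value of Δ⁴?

1080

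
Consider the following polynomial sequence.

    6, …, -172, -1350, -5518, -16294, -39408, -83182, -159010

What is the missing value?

Using the last 7 terms:
Δ: -1178  -4168  -10776  -23114  -43774  -75828
Δ²: -2990  -6608  -12338  -20660  -32054
Δ³: -3618  -5730  -8322  -11394
Δ⁴: -2112  -2592  -3072
Δ⁵: -480  -480
Constant fifth difference = -480.
Extend backward: -2112 + 480 = -1632;  -3618 + 1632 = -1986;  -2990 + 1986 = -1004;  -1178 + 1004 = -174;  -172 + 174 = 2

2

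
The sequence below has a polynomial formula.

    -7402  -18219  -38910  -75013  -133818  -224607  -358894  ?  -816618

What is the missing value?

-550665

Using the first 7 terms:
D1: -10817  -20691  -36103  -58805  -90789  -134287
D2: -9874  -15412  -22702  -31984  -43498
D3: -5538  -7290  -9282  -11514
D4: -1752  -1992  -2232
D5: -240  -240
Constant fifth difference = -240.
Extend forward: -2232 − 240 = -2472;  -11514 − 2472 = -13986;  -43498 − 13986 = -57484;  -134287 − 57484 = -191771;  -358894 − 191771 = -550665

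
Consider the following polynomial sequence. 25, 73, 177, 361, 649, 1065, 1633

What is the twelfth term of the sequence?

D1: 48, 104, 184, 288, 416, 568
D2: 56, 80, 104, 128, 152
D3: 24, 24, 24, 24
Constant third difference = 24, so extend:
152 + 24 = 176;  568 + 176 = 744;  1633 + 744 = 2377
176 + 24 = 200;  744 + 200 = 944;  2377 + 944 = 3321
200 + 24 = 224;  944 + 224 = 1168;  3321 + 1168 = 4489
224 + 24 = 248;  1168 + 248 = 1416;  4489 + 1416 = 5905
248 + 24 = 272;  1416 + 272 = 1688;  5905 + 1688 = 7593

7593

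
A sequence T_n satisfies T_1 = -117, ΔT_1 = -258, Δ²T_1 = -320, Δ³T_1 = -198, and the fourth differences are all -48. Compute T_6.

Build the table forward from the leading diagonal:
D4: -48, -48, -48, -48, -48, -48
D3: -198, -246, -294, -342, -390, -438
D2: -320, -518, -764, -1058, -1400, -1790
D1: -258, -578, -1096, -1860, -2918, -4318
T: -117, -375, -953, -2049, -3909, -6827

-6827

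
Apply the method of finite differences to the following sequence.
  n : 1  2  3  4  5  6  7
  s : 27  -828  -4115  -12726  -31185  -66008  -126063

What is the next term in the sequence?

Δ: -855, -3287, -8611, -18459, -34823, -60055
Δ²: -2432, -5324, -9848, -16364, -25232
Δ³: -2892, -4524, -6516, -8868
Δ⁴: -1632, -1992, -2352
Δ⁵: -360, -360
Fifth differences constant at -360.
-2352 − 360 = -2712;  -8868 − 2712 = -11580;  -25232 − 11580 = -36812;  -60055 − 36812 = -96867;  -126063 − 96867 = -222930

-222930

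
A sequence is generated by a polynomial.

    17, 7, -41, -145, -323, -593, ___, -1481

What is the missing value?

Using the first 6 terms:
First differences: -10, -48, -104, -178, -270
Second differences: -38, -56, -74, -92
Third differences: -18, -18, -18
Constant third difference = -18.
Extend forward: -92 − 18 = -110;  -270 − 110 = -380;  -593 − 380 = -973

-973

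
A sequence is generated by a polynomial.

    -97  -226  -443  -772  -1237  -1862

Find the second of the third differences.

-24

First differences: -129, -217, -329, -465, -625
Second differences: -88, -112, -136, -160
Third differences: -24, -24, -24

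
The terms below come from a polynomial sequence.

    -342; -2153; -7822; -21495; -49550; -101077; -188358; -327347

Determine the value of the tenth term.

-845505

Δ: -1811, -5669, -13673, -28055, -51527, -87281, -138989
Δ²: -3858, -8004, -14382, -23472, -35754, -51708
Δ³: -4146, -6378, -9090, -12282, -15954
Δ⁴: -2232, -2712, -3192, -3672
Δ⁵: -480, -480, -480
Fifth differences constant at -480.
-3672 − 480 = -4152;  -15954 − 4152 = -20106;  -51708 − 20106 = -71814;  -138989 − 71814 = -210803;  -327347 − 210803 = -538150
-4152 − 480 = -4632;  -20106 − 4632 = -24738;  -71814 − 24738 = -96552;  -210803 − 96552 = -307355;  -538150 − 307355 = -845505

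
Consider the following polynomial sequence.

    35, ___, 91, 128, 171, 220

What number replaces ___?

Using the last 4 terms:
37, 43, 49
6, 6
Constant second difference = 6.
Extend backward: 37 − 6 = 31;  91 − 31 = 60

60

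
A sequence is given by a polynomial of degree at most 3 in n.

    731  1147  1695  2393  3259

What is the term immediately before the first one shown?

D1: 416  548  698  866
D2: 132  150  168
D3: 18  18
The third differences are constant at 18.
Work back: 132 − 18 = 114;  416 − 114 = 302;  731 − 302 = 429

429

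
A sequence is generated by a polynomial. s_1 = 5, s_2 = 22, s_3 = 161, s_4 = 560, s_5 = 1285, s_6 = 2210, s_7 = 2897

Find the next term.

2476

D1: 17  139  399  725  925  687
D2: 122  260  326  200  -238
D3: 138  66  -126  -438
D4: -72  -192  -312
D5: -120  -120
Fifth differences constant at -120.
-312 − 120 = -432;  -438 − 432 = -870;  -238 − 870 = -1108;  687 − 1108 = -421;  2897 − 421 = 2476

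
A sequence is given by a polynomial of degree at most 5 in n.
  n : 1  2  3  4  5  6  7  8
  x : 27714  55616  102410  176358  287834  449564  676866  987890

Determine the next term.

27902, 46794, 73948, 111476, 161730, 227302, 311024
18892, 27154, 37528, 50254, 65572, 83722
8262, 10374, 12726, 15318, 18150
2112, 2352, 2592, 2832
240, 240, 240
The fifth differences are constant (240).
2832 + 240 = 3072;  18150 + 3072 = 21222;  83722 + 21222 = 104944;  311024 + 104944 = 415968;  987890 + 415968 = 1403858

1403858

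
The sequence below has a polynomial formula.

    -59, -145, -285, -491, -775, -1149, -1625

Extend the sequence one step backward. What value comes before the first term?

-15

-86, -140, -206, -284, -374, -476
-54, -66, -78, -90, -102
-12, -12, -12, -12
The third differences are constant at -12.
Work back: -54 + 12 = -42;  -86 + 42 = -44;  -59 + 44 = -15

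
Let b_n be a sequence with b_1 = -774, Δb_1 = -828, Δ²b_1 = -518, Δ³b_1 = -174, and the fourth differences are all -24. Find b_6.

-11954

Build the table forward from the leading diagonal:
Fourth differences: -24  -24  -24  -24  -24  -24
Third differences: -174  -198  -222  -246  -270  -294
Second differences: -518  -692  -890  -1112  -1358  -1628
First differences: -828  -1346  -2038  -2928  -4040  -5398
b: -774  -1602  -2948  -4986  -7914  -11954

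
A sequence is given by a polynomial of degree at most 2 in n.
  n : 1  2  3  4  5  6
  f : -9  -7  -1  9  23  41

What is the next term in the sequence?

Δ: 2  6  10  14  18
Δ²: 4  4  4  4
The second differences are constant (4).
18 + 4 = 22;  41 + 22 = 63

63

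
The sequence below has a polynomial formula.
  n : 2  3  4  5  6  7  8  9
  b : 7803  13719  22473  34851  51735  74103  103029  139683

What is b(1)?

4035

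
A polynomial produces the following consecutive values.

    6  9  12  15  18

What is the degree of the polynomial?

Δ: 3, 3, 3, 3
The first differences are constant, so the polynomial has degree 1.

1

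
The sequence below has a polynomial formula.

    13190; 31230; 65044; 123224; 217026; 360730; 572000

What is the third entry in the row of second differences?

35622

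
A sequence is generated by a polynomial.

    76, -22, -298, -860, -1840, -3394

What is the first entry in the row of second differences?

-178

First differences: -98, -276, -562, -980, -1554
Second differences: -178, -286, -418, -574
Third differences: -108, -132, -156
Fourth differences: -24, -24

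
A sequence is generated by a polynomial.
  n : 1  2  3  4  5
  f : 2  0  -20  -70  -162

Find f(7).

-520

D1: -2, -20, -50, -92
D2: -18, -30, -42
D3: -12, -12
Constant third difference = -12, so extend:
-42 − 12 = -54;  -92 − 54 = -146;  -162 − 146 = -308
-54 − 12 = -66;  -146 − 66 = -212;  -308 − 212 = -520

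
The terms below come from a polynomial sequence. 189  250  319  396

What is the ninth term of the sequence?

D1: 61 , 69 , 77
D2: 8 , 8
Constant second difference = 8, so extend:
77 + 8 = 85;  396 + 85 = 481
85 + 8 = 93;  481 + 93 = 574
93 + 8 = 101;  574 + 101 = 675
101 + 8 = 109;  675 + 109 = 784
109 + 8 = 117;  784 + 117 = 901

901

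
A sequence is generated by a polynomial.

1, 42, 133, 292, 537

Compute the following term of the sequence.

886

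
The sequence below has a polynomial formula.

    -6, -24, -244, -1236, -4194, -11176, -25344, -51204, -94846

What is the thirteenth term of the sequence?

-637914

First differences: -18, -220, -992, -2958, -6982, -14168, -25860, -43642
Second differences: -202, -772, -1966, -4024, -7186, -11692, -17782
Third differences: -570, -1194, -2058, -3162, -4506, -6090
Fourth differences: -624, -864, -1104, -1344, -1584
Fifth differences: -240, -240, -240, -240
Fifth differences constant at -240.
-1584 − 240 = -1824;  -6090 − 1824 = -7914;  -17782 − 7914 = -25696;  -43642 − 25696 = -69338;  -94846 − 69338 = -164184
-1824 − 240 = -2064;  -7914 − 2064 = -9978;  -25696 − 9978 = -35674;  -69338 − 35674 = -105012;  -164184 − 105012 = -269196
-2064 − 240 = -2304;  -9978 − 2304 = -12282;  -35674 − 12282 = -47956;  -105012 − 47956 = -152968;  -269196 − 152968 = -422164
-2304 − 240 = -2544;  -12282 − 2544 = -14826;  -47956 − 14826 = -62782;  -152968 − 62782 = -215750;  -422164 − 215750 = -637914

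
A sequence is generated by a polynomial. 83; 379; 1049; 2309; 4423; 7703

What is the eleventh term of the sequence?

Δ: 296, 670, 1260, 2114, 3280
Δ²: 374, 590, 854, 1166
Δ³: 216, 264, 312
Δ⁴: 48, 48
Constant fourth difference = 48, so extend:
312 + 48 = 360;  1166 + 360 = 1526;  3280 + 1526 = 4806;  7703 + 4806 = 12509
360 + 48 = 408;  1526 + 408 = 1934;  4806 + 1934 = 6740;  12509 + 6740 = 19249
408 + 48 = 456;  1934 + 456 = 2390;  6740 + 2390 = 9130;  19249 + 9130 = 28379
456 + 48 = 504;  2390 + 504 = 2894;  9130 + 2894 = 12024;  28379 + 12024 = 40403
504 + 48 = 552;  2894 + 552 = 3446;  12024 + 3446 = 15470;  40403 + 15470 = 55873

55873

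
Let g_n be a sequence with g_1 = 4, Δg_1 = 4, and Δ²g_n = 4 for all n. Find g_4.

Build the table forward from the leading diagonal:
D2: 4  4  4  4
D1: 4  8  12  16
g: 4  8  16  28

28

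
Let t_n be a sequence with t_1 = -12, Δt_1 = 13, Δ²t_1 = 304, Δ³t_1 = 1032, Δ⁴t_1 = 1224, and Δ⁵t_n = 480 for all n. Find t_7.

Build the table forward from the leading diagonal:
D5: 480, 480, 480, 480, 480, 480, 480
D4: 1224, 1704, 2184, 2664, 3144, 3624, 4104
D3: 1032, 2256, 3960, 6144, 8808, 11952, 15576
D2: 304, 1336, 3592, 7552, 13696, 22504, 34456
D1: 13, 317, 1653, 5245, 12797, 26493, 48997
t: -12, 1, 318, 1971, 7216, 20013, 46506

46506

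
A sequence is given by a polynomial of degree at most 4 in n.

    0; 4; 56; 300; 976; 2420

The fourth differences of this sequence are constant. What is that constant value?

96

Δ: 4, 52, 244, 676, 1444
Δ²: 48, 192, 432, 768
Δ³: 144, 240, 336
Δ⁴: 96, 96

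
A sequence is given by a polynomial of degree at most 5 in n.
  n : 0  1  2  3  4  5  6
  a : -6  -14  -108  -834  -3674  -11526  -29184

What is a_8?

-125454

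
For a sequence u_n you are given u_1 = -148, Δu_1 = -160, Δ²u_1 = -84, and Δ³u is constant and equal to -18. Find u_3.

Build the table forward from the leading diagonal:
Δ³: -18  -18  -18
Δ²: -84  -102  -120
Δ: -160  -244  -346
u: -148  -308  -552

-552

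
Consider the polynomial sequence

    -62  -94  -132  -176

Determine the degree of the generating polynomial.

Δ: -32, -38, -44
Δ²: -6, -6
The second differences are constant, so the polynomial has degree 2.

2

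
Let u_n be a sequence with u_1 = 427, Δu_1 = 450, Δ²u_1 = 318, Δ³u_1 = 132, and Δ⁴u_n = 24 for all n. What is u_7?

Build the table forward from the leading diagonal:
Δ⁴: 24  24  24  24  24  24  24
Δ³: 132  156  180  204  228  252  276
Δ²: 318  450  606  786  990  1218  1470
Δ: 450  768  1218  1824  2610  3600  4818
u: 427  877  1645  2863  4687  7297  10897

10897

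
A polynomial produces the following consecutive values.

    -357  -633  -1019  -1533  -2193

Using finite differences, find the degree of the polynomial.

3

Δ: -276, -386, -514, -660
Δ²: -110, -128, -146
Δ³: -18, -18
The third differences are constant, so the polynomial has degree 3.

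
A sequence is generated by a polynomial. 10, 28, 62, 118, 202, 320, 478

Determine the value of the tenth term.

D1: 18  34  56  84  118  158
D2: 16  22  28  34  40
D3: 6  6  6  6
The third differences are constant (6).
40 + 6 = 46;  158 + 46 = 204;  478 + 204 = 682
46 + 6 = 52;  204 + 52 = 256;  682 + 256 = 938
52 + 6 = 58;  256 + 58 = 314;  938 + 314 = 1252

1252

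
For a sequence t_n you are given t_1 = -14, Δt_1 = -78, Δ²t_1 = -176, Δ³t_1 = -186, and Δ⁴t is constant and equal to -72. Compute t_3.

-346

Build the table forward from the leading diagonal:
Δ⁴: -72, -72, -72
Δ³: -186, -258, -330
Δ²: -176, -362, -620
Δ: -78, -254, -616
t: -14, -92, -346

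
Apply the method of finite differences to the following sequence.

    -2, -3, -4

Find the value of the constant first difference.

-1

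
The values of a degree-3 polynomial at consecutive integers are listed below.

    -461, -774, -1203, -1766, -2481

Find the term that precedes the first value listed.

-246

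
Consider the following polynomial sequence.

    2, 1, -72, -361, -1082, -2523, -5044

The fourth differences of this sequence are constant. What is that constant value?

-72

D1: -1, -73, -289, -721, -1441, -2521
D2: -72, -216, -432, -720, -1080
D3: -144, -216, -288, -360
D4: -72, -72, -72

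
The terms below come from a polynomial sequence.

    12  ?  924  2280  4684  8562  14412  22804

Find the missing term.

Using the last 6 terms:
First differences: 1356, 2404, 3878, 5850, 8392
Second differences: 1048, 1474, 1972, 2542
Third differences: 426, 498, 570
Fourth differences: 72, 72
Constant fourth difference = 72.
Extend backward: 426 − 72 = 354;  1048 − 354 = 694;  1356 − 694 = 662;  924 − 662 = 262

262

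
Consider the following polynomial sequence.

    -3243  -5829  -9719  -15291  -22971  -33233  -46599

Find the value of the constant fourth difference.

-48

First differences: -2586, -3890, -5572, -7680, -10262, -13366
Second differences: -1304, -1682, -2108, -2582, -3104
Third differences: -378, -426, -474, -522
Fourth differences: -48, -48, -48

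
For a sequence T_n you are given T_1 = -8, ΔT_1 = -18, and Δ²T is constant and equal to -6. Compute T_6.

-158

Build the table forward from the leading diagonal:
Δ²: -6  -6  -6  -6  -6  -6
Δ: -18  -24  -30  -36  -42  -48
T: -8  -26  -50  -80  -116  -158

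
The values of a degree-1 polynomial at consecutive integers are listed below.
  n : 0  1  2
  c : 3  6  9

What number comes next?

First differences: 3, 3
Constant first difference = 3, so extend:
9 + 3 = 12

12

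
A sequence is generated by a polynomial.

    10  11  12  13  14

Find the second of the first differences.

First differences: 1, 1, 1, 1

1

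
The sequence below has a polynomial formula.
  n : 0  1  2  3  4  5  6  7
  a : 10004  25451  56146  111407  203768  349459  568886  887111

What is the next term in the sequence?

D1: 15447  30695  55261  92361  145691  219427  318225
D2: 15248  24566  37100  53330  73736  98798
D3: 9318  12534  16230  20406  25062
D4: 3216  3696  4176  4656
D5: 480  480  480
The fifth differences are constant (480).
4656 + 480 = 5136;  25062 + 5136 = 30198;  98798 + 30198 = 128996;  318225 + 128996 = 447221;  887111 + 447221 = 1334332

1334332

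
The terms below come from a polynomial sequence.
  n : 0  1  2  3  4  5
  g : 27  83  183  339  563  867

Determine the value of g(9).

3123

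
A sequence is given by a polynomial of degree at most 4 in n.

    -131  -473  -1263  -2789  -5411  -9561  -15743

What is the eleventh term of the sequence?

-342  -790  -1526  -2622  -4150  -6182
-448  -736  -1096  -1528  -2032
-288  -360  -432  -504
-72  -72  -72
Constant fourth difference = -72, so extend:
-504 − 72 = -576;  -2032 − 576 = -2608;  -6182 − 2608 = -8790;  -15743 − 8790 = -24533
-576 − 72 = -648;  -2608 − 648 = -3256;  -8790 − 3256 = -12046;  -24533 − 12046 = -36579
-648 − 72 = -720;  -3256 − 720 = -3976;  -12046 − 3976 = -16022;  -36579 − 16022 = -52601
-720 − 72 = -792;  -3976 − 792 = -4768;  -16022 − 4768 = -20790;  -52601 − 20790 = -73391

-73391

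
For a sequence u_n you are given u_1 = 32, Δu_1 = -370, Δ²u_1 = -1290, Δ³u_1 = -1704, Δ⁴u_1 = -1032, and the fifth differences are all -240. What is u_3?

Build the table forward from the leading diagonal:
Δ⁵: -240  -240  -240
Δ⁴: -1032  -1272  -1512
Δ³: -1704  -2736  -4008
Δ²: -1290  -2994  -5730
Δ: -370  -1660  -4654
u: 32  -338  -1998

-1998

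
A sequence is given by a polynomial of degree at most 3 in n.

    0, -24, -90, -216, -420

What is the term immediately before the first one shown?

0

Δ: -24  -66  -126  -204
Δ²: -42  -60  -78
Δ³: -18  -18
The third differences are constant at -18.
Work back: -42 + 18 = -24;  -24 + 24 = 0;  0 + 0 = 0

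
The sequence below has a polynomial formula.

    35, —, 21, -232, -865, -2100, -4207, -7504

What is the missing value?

68

Using the last 6 terms:
First differences: -253, -633, -1235, -2107, -3297
Second differences: -380, -602, -872, -1190
Third differences: -222, -270, -318
Fourth differences: -48, -48
Constant fourth difference = -48.
Extend backward: -222 + 48 = -174;  -380 + 174 = -206;  -253 + 206 = -47;  21 + 47 = 68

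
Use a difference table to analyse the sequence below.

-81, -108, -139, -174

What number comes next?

-213

-27, -31, -35
-4, -4
The second differences are constant (-4).
-35 − 4 = -39;  -174 − 39 = -213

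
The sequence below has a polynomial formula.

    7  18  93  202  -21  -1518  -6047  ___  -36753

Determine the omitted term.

-16422

Using the first 7 terms:
11  75  109  -223  -1497  -4529
64  34  -332  -1274  -3032
-30  -366  -942  -1758
-336  -576  -816
-240  -240
Constant fifth difference = -240.
Extend forward: -816 − 240 = -1056;  -1758 − 1056 = -2814;  -3032 − 2814 = -5846;  -4529 − 5846 = -10375;  -6047 − 10375 = -16422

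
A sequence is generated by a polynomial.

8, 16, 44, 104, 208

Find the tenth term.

1808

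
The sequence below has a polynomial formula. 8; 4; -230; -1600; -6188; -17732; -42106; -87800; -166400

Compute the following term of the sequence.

-4 , -234 , -1370 , -4588 , -11544 , -24374 , -45694 , -78600
-230 , -1136 , -3218 , -6956 , -12830 , -21320 , -32906
-906 , -2082 , -3738 , -5874 , -8490 , -11586
-1176 , -1656 , -2136 , -2616 , -3096
-480 , -480 , -480 , -480
Constant fifth difference = -480, so extend:
-3096 − 480 = -3576;  -11586 − 3576 = -15162;  -32906 − 15162 = -48068;  -78600 − 48068 = -126668;  -166400 − 126668 = -293068

-293068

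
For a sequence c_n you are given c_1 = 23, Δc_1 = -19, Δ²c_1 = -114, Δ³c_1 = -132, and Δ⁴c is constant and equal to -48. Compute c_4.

-508

Build the table forward from the leading diagonal:
D4: -48, -48, -48, -48
D3: -132, -180, -228, -276
D2: -114, -246, -426, -654
D1: -19, -133, -379, -805
c: 23, 4, -129, -508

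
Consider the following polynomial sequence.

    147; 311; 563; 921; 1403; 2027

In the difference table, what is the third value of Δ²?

D1: 164, 252, 358, 482, 624
D2: 88, 106, 124, 142
D3: 18, 18, 18

124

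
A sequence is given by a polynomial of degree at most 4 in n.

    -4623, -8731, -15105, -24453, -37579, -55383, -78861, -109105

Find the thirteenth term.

-406755

First differences: -4108, -6374, -9348, -13126, -17804, -23478, -30244
Second differences: -2266, -2974, -3778, -4678, -5674, -6766
Third differences: -708, -804, -900, -996, -1092
Fourth differences: -96, -96, -96, -96
The fourth differences are constant (-96).
-1092 − 96 = -1188;  -6766 − 1188 = -7954;  -30244 − 7954 = -38198;  -109105 − 38198 = -147303
-1188 − 96 = -1284;  -7954 − 1284 = -9238;  -38198 − 9238 = -47436;  -147303 − 47436 = -194739
-1284 − 96 = -1380;  -9238 − 1380 = -10618;  -47436 − 10618 = -58054;  -194739 − 58054 = -252793
-1380 − 96 = -1476;  -10618 − 1476 = -12094;  -58054 − 12094 = -70148;  -252793 − 70148 = -322941
-1476 − 96 = -1572;  -12094 − 1572 = -13666;  -70148 − 13666 = -83814;  -322941 − 83814 = -406755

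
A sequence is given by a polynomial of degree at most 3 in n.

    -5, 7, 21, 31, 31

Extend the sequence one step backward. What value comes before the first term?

-9

Δ: 12, 14, 10, 0
Δ²: 2, -4, -10
Δ³: -6, -6
The third differences are constant at -6.
Work back: 2 + 6 = 8;  12 − 8 = 4;  -5 − 4 = -9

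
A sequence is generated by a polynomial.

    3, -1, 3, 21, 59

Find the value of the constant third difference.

First differences: -4, 4, 18, 38
Second differences: 8, 14, 20
Third differences: 6, 6

6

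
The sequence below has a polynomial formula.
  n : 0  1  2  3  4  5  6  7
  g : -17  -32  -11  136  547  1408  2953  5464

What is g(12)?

45739

Δ: -15, 21, 147, 411, 861, 1545, 2511
Δ²: 36, 126, 264, 450, 684, 966
Δ³: 90, 138, 186, 234, 282
Δ⁴: 48, 48, 48, 48
Fourth differences constant at 48.
282 + 48 = 330;  966 + 330 = 1296;  2511 + 1296 = 3807;  5464 + 3807 = 9271
330 + 48 = 378;  1296 + 378 = 1674;  3807 + 1674 = 5481;  9271 + 5481 = 14752
378 + 48 = 426;  1674 + 426 = 2100;  5481 + 2100 = 7581;  14752 + 7581 = 22333
426 + 48 = 474;  2100 + 474 = 2574;  7581 + 2574 = 10155;  22333 + 10155 = 32488
474 + 48 = 522;  2574 + 522 = 3096;  10155 + 3096 = 13251;  32488 + 13251 = 45739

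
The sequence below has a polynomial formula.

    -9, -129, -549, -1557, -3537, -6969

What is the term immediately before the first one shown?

3

-120, -420, -1008, -1980, -3432
-300, -588, -972, -1452
-288, -384, -480
-96, -96
The fourth differences are constant at -96.
Work back: -288 + 96 = -192;  -300 + 192 = -108;  -120 + 108 = -12;  -9 + 12 = 3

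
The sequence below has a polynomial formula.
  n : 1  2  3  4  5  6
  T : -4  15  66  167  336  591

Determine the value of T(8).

Δ: 19, 51, 101, 169, 255
Δ²: 32, 50, 68, 86
Δ³: 18, 18, 18
Third differences constant at 18.
86 + 18 = 104;  255 + 104 = 359;  591 + 359 = 950
104 + 18 = 122;  359 + 122 = 481;  950 + 481 = 1431

1431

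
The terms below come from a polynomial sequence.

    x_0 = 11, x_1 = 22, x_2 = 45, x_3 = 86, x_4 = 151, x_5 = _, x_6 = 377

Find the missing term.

246

Using the first 5 terms:
11, 23, 41, 65
12, 18, 24
6, 6
Constant third difference = 6.
Extend forward: 24 + 6 = 30;  65 + 30 = 95;  151 + 95 = 246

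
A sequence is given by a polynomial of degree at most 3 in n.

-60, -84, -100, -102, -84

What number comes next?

-40

Δ: -24, -16, -2, 18
Δ²: 8, 14, 20
Δ³: 6, 6
The third differences are constant (6).
20 + 6 = 26;  18 + 26 = 44;  -84 + 44 = -40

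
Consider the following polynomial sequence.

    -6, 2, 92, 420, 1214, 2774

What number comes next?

5472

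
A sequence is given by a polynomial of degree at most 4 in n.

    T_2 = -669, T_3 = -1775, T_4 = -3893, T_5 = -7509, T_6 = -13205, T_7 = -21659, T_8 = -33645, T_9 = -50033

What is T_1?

-185

Δ: -1106  -2118  -3616  -5696  -8454  -11986  -16388
Δ²: -1012  -1498  -2080  -2758  -3532  -4402
Δ³: -486  -582  -678  -774  -870
Δ⁴: -96  -96  -96  -96
The fourth differences are constant at -96.
Work back: -486 + 96 = -390;  -1012 + 390 = -622;  -1106 + 622 = -484;  -669 + 484 = -185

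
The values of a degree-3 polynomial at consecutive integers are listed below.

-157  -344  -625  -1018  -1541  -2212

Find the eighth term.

D1: -187 , -281 , -393 , -523 , -671
D2: -94 , -112 , -130 , -148
D3: -18 , -18 , -18
Constant third difference = -18, so extend:
-148 − 18 = -166;  -671 − 166 = -837;  -2212 − 837 = -3049
-166 − 18 = -184;  -837 − 184 = -1021;  -3049 − 1021 = -4070

-4070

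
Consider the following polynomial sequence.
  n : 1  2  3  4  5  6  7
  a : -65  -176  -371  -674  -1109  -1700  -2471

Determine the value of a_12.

D1: -111 , -195 , -303 , -435 , -591 , -771
D2: -84 , -108 , -132 , -156 , -180
D3: -24 , -24 , -24 , -24
Third differences constant at -24.
-180 − 24 = -204;  -771 − 204 = -975;  -2471 − 975 = -3446
-204 − 24 = -228;  -975 − 228 = -1203;  -3446 − 1203 = -4649
-228 − 24 = -252;  -1203 − 252 = -1455;  -4649 − 1455 = -6104
-252 − 24 = -276;  -1455 − 276 = -1731;  -6104 − 1731 = -7835
-276 − 24 = -300;  -1731 − 300 = -2031;  -7835 − 2031 = -9866

-9866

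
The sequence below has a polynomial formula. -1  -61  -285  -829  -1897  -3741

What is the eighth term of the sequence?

D1: -60 , -224 , -544 , -1068 , -1844
D2: -164 , -320 , -524 , -776
D3: -156 , -204 , -252
D4: -48 , -48
Constant fourth difference = -48, so extend:
-252 − 48 = -300;  -776 − 300 = -1076;  -1844 − 1076 = -2920;  -3741 − 2920 = -6661
-300 − 48 = -348;  -1076 − 348 = -1424;  -2920 − 1424 = -4344;  -6661 − 4344 = -11005

-11005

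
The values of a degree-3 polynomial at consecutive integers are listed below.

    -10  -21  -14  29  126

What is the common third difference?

18

Δ: -11, 7, 43, 97
Δ²: 18, 36, 54
Δ³: 18, 18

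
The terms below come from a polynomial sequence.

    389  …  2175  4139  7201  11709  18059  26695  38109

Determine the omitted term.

Using the last 7 terms:
1964  3062  4508  6350  8636  11414
1098  1446  1842  2286  2778
348  396  444  492
48  48  48
Constant fourth difference = 48.
Extend backward: 348 − 48 = 300;  1098 − 300 = 798;  1964 − 798 = 1166;  2175 − 1166 = 1009

1009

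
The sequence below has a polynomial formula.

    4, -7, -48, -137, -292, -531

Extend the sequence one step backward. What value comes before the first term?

D1: -11, -41, -89, -155, -239
D2: -30, -48, -66, -84
D3: -18, -18, -18
The third differences are constant at -18.
Work back: -30 + 18 = -12;  -11 + 12 = 1;  4 − 1 = 3

3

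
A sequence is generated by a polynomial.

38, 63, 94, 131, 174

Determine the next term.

223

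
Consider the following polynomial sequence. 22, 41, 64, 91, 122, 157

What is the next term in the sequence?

196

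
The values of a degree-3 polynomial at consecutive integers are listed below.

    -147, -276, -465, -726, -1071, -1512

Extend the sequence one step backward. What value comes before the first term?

D1: -129, -189, -261, -345, -441
D2: -60, -72, -84, -96
D3: -12, -12, -12
The third differences are constant at -12.
Work back: -60 + 12 = -48;  -129 + 48 = -81;  -147 + 81 = -66

-66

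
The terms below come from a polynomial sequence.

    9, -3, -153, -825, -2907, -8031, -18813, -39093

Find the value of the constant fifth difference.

D1: -12, -150, -672, -2082, -5124, -10782, -20280
D2: -138, -522, -1410, -3042, -5658, -9498
D3: -384, -888, -1632, -2616, -3840
D4: -504, -744, -984, -1224
D5: -240, -240, -240

-240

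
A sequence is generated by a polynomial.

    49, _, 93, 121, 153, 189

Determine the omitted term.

69

Using the last 4 terms:
Δ: 28  32  36
Δ²: 4  4
Constant second difference = 4.
Extend backward: 28 − 4 = 24;  93 − 24 = 69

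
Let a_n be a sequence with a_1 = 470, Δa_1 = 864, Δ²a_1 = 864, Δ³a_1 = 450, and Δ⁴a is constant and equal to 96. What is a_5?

Build the table forward from the leading diagonal:
Fourth differences: 96  96  96  96  96
Third differences: 450  546  642  738  834
Second differences: 864  1314  1860  2502  3240
First differences: 864  1728  3042  4902  7404
a: 470  1334  3062  6104  11006

11006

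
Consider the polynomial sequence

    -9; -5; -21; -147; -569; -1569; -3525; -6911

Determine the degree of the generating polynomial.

4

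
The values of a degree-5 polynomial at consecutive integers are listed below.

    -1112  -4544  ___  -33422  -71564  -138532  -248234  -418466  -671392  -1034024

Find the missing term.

-13606

Using the last 7 terms:
First differences: -38142, -66968, -109702, -170232, -252926, -362632
Second differences: -28826, -42734, -60530, -82694, -109706
Third differences: -13908, -17796, -22164, -27012
Fourth differences: -3888, -4368, -4848
Fifth differences: -480, -480
Constant fifth difference = -480.
Extend backward: -3888 + 480 = -3408;  -13908 + 3408 = -10500;  -28826 + 10500 = -18326;  -38142 + 18326 = -19816;  -33422 + 19816 = -13606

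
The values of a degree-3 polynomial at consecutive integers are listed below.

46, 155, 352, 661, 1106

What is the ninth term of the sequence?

D1: 109, 197, 309, 445
D2: 88, 112, 136
D3: 24, 24
Third differences constant at 24.
136 + 24 = 160;  445 + 160 = 605;  1106 + 605 = 1711
160 + 24 = 184;  605 + 184 = 789;  1711 + 789 = 2500
184 + 24 = 208;  789 + 208 = 997;  2500 + 997 = 3497
208 + 24 = 232;  997 + 232 = 1229;  3497 + 1229 = 4726

4726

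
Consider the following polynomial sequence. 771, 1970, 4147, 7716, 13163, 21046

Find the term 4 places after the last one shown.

1199  2177  3569  5447  7883
978  1392  1878  2436
414  486  558
72  72
Fourth differences constant at 72.
558 + 72 = 630;  2436 + 630 = 3066;  7883 + 3066 = 10949;  21046 + 10949 = 31995
630 + 72 = 702;  3066 + 702 = 3768;  10949 + 3768 = 14717;  31995 + 14717 = 46712
702 + 72 = 774;  3768 + 774 = 4542;  14717 + 4542 = 19259;  46712 + 19259 = 65971
774 + 72 = 846;  4542 + 846 = 5388;  19259 + 5388 = 24647;  65971 + 24647 = 90618

90618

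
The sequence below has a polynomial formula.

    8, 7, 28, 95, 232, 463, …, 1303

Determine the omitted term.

812

Using the first 6 terms:
Δ: -1  21  67  137  231
Δ²: 22  46  70  94
Δ³: 24  24  24
Constant third difference = 24.
Extend forward: 94 + 24 = 118;  231 + 118 = 349;  463 + 349 = 812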